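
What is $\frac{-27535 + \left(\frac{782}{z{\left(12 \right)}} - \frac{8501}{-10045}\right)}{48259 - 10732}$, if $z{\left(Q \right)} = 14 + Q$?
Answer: $- \frac{3591619867}{4900463295} \approx -0.73291$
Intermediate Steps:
$\frac{-27535 + \left(\frac{782}{z{\left(12 \right)}} - \frac{8501}{-10045}\right)}{48259 - 10732} = \frac{-27535 - \left(- \frac{8501}{10045} - \frac{782}{14 + 12}\right)}{48259 - 10732} = \frac{-27535 - \left(- \frac{8501}{10045} - \frac{782}{26}\right)}{37527} = \left(-27535 + \left(782 \cdot \frac{1}{26} + \frac{8501}{10045}\right)\right) \frac{1}{37527} = \left(-27535 + \left(\frac{391}{13} + \frac{8501}{10045}\right)\right) \frac{1}{37527} = \left(-27535 + \frac{4038108}{130585}\right) \frac{1}{37527} = \left(- \frac{3591619867}{130585}\right) \frac{1}{37527} = - \frac{3591619867}{4900463295}$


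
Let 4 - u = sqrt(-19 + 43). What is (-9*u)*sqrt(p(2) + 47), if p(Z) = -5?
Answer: 18*sqrt(42)*(-2 + sqrt(6)) ≈ 52.434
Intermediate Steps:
u = 4 - 2*sqrt(6) (u = 4 - sqrt(-19 + 43) = 4 - sqrt(24) = 4 - 2*sqrt(6) ≈ -0.89898)
(-9*u)*sqrt(p(2) + 47) = (-9*(4 - 2*sqrt(6)))*sqrt(-5 + 47) = (-36 + 18*sqrt(6))*sqrt(42) = sqrt(42)*(-36 + 18*sqrt(6))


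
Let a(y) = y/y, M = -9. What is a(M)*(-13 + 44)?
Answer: 31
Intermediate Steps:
a(y) = 1
a(M)*(-13 + 44) = 1*(-13 + 44) = 1*31 = 31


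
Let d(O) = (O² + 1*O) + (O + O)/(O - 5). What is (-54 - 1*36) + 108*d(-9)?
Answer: 54774/7 ≈ 7824.9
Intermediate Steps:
d(O) = O + O² + 2*O/(-5 + O) (d(O) = (O² + O) + (2*O)/(-5 + O) = (O + O²) + 2*O/(-5 + O) = O + O² + 2*O/(-5 + O))
(-54 - 1*36) + 108*d(-9) = (-54 - 1*36) + 108*(-9*(-3 + (-9)² - 4*(-9))/(-5 - 9)) = (-54 - 36) + 108*(-9*(-3 + 81 + 36)/(-14)) = -90 + 108*(-9*(-1/14)*114) = -90 + 108*(513/7) = -90 + 55404/7 = 54774/7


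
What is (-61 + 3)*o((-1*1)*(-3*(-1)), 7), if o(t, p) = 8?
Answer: -464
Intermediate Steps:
(-61 + 3)*o((-1*1)*(-3*(-1)), 7) = (-61 + 3)*8 = -58*8 = -464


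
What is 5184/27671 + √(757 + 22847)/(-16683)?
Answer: 5184/27671 - 2*√5901/16683 ≈ 0.17813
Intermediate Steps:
5184/27671 + √(757 + 22847)/(-16683) = 5184*(1/27671) + √23604*(-1/16683) = 5184/27671 + (2*√5901)*(-1/16683) = 5184/27671 - 2*√5901/16683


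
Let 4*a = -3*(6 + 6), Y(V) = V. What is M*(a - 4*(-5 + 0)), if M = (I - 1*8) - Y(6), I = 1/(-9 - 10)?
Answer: -2937/19 ≈ -154.58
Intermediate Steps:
I = -1/19 (I = 1/(-19) = -1/19 ≈ -0.052632)
a = -9 (a = (-3*(6 + 6))/4 = (-3*12)/4 = (¼)*(-36) = -9)
M = -267/19 (M = (-1/19 - 1*8) - 1*6 = (-1/19 - 8) - 6 = -153/19 - 6 = -267/19 ≈ -14.053)
M*(a - 4*(-5 + 0)) = -267*(-9 - 4*(-5 + 0))/19 = -267*(-9 - 4*(-5))/19 = -267*(-9 + 20)/19 = -267/19*11 = -2937/19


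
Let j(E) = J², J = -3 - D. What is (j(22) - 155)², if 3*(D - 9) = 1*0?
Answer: 121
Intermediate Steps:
D = 9 (D = 9 + (1*0)/3 = 9 + (⅓)*0 = 9 + 0 = 9)
J = -12 (J = -3 - 1*9 = -3 - 9 = -12)
j(E) = 144 (j(E) = (-12)² = 144)
(j(22) - 155)² = (144 - 155)² = (-11)² = 121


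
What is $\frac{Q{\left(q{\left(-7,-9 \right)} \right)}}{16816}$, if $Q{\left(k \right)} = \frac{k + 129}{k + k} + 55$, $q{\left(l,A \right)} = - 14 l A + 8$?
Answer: $\frac{96885}{29394368} \approx 0.003296$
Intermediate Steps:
$q{\left(l,A \right)} = 8 - 14 A l$ ($q{\left(l,A \right)} = - 14 A l + 8 = 8 - 14 A l$)
$Q{\left(k \right)} = 55 + \frac{129 + k}{2 k}$ ($Q{\left(k \right)} = \frac{129 + k}{2 k} + 55 = 55 + \frac{129 + k}{2 k}$)
$\frac{Q{\left(q{\left(-7,-9 \right)} \right)}}{16816} = \frac{\frac{3}{2} \frac{1}{8 - \left(-126\right) \left(-7\right)} \left(43 + 37 \left(8 - \left(-126\right) \left(-7\right)\right)\right)}{16816} = \frac{3 \left(43 + 37 \left(8 - 882\right)\right)}{2 \left(8 - 882\right)} \frac{1}{16816} = \frac{3 \left(43 + 37 \left(-874\right)\right)}{2 \left(-874\right)} \frac{1}{16816} = \frac{3}{2} \left(- \frac{1}{874}\right) \left(43 - 32338\right) \frac{1}{16816} = \frac{3}{2} \left(- \frac{1}{874}\right) \left(-32295\right) \frac{1}{16816} = \frac{96885}{1748} \cdot \frac{1}{16816} = \frac{96885}{29394368}$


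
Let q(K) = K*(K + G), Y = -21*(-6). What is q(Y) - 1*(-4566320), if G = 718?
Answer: 4672664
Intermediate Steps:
Y = 126
q(K) = K*(718 + K) (q(K) = K*(K + 718) = K*(718 + K))
q(Y) - 1*(-4566320) = 126*(718 + 126) - 1*(-4566320) = 126*844 + 4566320 = 106344 + 4566320 = 4672664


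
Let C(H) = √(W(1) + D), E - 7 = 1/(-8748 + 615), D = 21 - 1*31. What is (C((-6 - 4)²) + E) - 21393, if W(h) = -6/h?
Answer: -173932339/8133 + 4*I ≈ -21386.0 + 4.0*I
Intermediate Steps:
D = -10 (D = 21 - 31 = -10)
E = 56930/8133 (E = 7 + 1/(-8748 + 615) = 7 + 1/(-8133) = 7 - 1/8133 = 56930/8133 ≈ 6.9999)
C(H) = 4*I (C(H) = √(-6/1 - 10) = √(-6*1 - 10) = √(-6 - 10) = √(-16) = 4*I)
(C((-6 - 4)²) + E) - 21393 = (4*I + 56930/8133) - 21393 = (56930/8133 + 4*I) - 21393 = -173932339/8133 + 4*I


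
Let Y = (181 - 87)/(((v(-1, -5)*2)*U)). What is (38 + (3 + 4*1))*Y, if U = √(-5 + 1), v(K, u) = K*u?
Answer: -423*I/2 ≈ -211.5*I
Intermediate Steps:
U = 2*I (U = √(-4) = 2*I ≈ 2.0*I)
Y = -47*I/10 (Y = (181 - 87)/(((-1*(-5)*2)*(2*I))) = 94/(((5*2)*(2*I))) = 94/((10*(2*I))) = 94/((20*I)) = 94*(-I/20) = -47*I/10 ≈ -4.7*I)
(38 + (3 + 4*1))*Y = (38 + (3 + 4*1))*(-47*I/10) = (38 + (3 + 4))*(-47*I/10) = (38 + 7)*(-47*I/10) = 45*(-47*I/10) = -423*I/2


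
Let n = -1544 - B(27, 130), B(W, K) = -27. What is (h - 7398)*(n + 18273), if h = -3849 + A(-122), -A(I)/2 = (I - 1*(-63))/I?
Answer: -11496727256/61 ≈ -1.8847e+8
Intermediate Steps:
A(I) = -2*(63 + I)/I (A(I) = -2*(I - 1*(-63))/I = -2*(I + 63)/I = -2*(63 + I)/I)
h = -234848/61 (h = -3849 + (-2 - 126/(-122)) = -3849 + (-2 - 126*(-1/122)) = -3849 + (-2 + 63/61) = -3849 - 59/61 = -234848/61 ≈ -3850.0)
n = -1517 (n = -1544 - 1*(-27) = -1544 + 27 = -1517)
(h - 7398)*(n + 18273) = (-234848/61 - 7398)*(-1517 + 18273) = -686126/61*16756 = -11496727256/61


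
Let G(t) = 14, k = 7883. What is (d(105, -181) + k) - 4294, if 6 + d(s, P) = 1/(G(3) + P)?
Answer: 598360/167 ≈ 3583.0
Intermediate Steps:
d(s, P) = -6 + 1/(14 + P)
(d(105, -181) + k) - 4294 = ((-83 - 6*(-181))/(14 - 181) + 7883) - 4294 = ((-83 + 1086)/(-167) + 7883) - 4294 = (-1/167*1003 + 7883) - 4294 = (-1003/167 + 7883) - 4294 = 1315458/167 - 4294 = 598360/167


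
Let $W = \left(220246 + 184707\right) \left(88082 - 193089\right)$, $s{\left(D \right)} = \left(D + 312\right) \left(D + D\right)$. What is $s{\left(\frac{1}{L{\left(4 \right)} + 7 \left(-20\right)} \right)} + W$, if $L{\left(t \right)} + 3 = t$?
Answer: $- \frac{821584944630125}{19321} \approx -4.2523 \cdot 10^{10}$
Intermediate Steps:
$L{\left(t \right)} = -3 + t$
$s{\left(D \right)} = 2 D \left(312 + D\right)$ ($s{\left(D \right)} = \left(312 + D\right) 2 D = 2 D \left(312 + D\right)$)
$W = -42522899671$ ($W = 404953 \left(-105007\right) = -42522899671$)
$s{\left(\frac{1}{L{\left(4 \right)} + 7 \left(-20\right)} \right)} + W = \frac{2 \left(312 + \frac{1}{\left(-3 + 4\right) + 7 \left(-20\right)}\right)}{\left(-3 + 4\right) + 7 \left(-20\right)} - 42522899671 = \frac{2 \left(312 + \frac{1}{1 - 140}\right)}{1 - 140} - 42522899671 = \frac{2 \left(312 + \frac{1}{-139}\right)}{-139} - 42522899671 = 2 \left(- \frac{1}{139}\right) \left(312 - \frac{1}{139}\right) - 42522899671 = 2 \left(- \frac{1}{139}\right) \frac{43367}{139} - 42522899671 = - \frac{86734}{19321} - 42522899671 = - \frac{821584944630125}{19321}$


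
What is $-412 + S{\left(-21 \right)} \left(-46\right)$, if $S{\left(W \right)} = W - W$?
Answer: $-412$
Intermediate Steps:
$S{\left(W \right)} = 0$
$-412 + S{\left(-21 \right)} \left(-46\right) = -412 + 0 \left(-46\right) = -412 + 0 = -412$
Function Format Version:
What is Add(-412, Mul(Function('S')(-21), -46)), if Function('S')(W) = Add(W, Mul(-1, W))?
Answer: -412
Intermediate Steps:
Function('S')(W) = 0
Add(-412, Mul(Function('S')(-21), -46)) = Add(-412, Mul(0, -46)) = Add(-412, 0) = -412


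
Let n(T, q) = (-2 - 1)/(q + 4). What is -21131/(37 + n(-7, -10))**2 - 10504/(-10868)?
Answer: -16529266/1175625 ≈ -14.060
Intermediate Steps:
n(T, q) = -3/(4 + q)
-21131/(37 + n(-7, -10))**2 - 10504/(-10868) = -21131/(37 - 3/(4 - 10))**2 - 10504/(-10868) = -21131/(37 - 3/(-6))**2 - 10504*(-1/10868) = -21131/(37 - 3*(-1/6))**2 + 202/209 = -21131/(37 + 1/2)**2 + 202/209 = -21131/((75/2)**2) + 202/209 = -21131/5625/4 + 202/209 = -21131*4/5625 + 202/209 = -84524/5625 + 202/209 = -16529266/1175625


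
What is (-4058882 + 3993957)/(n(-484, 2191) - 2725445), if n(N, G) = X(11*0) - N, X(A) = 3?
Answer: 64925/2724958 ≈ 0.023826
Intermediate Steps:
n(N, G) = 3 - N
(-4058882 + 3993957)/(n(-484, 2191) - 2725445) = (-4058882 + 3993957)/((3 - 1*(-484)) - 2725445) = -64925/((3 + 484) - 2725445) = -64925/(487 - 2725445) = -64925/(-2724958) = -64925*(-1/2724958) = 64925/2724958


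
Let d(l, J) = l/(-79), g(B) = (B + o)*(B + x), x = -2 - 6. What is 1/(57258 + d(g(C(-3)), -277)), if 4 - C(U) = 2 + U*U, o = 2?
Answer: 79/4523307 ≈ 1.7465e-5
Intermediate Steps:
C(U) = 2 - U² (C(U) = 4 - (2 + U*U) = 4 - (2 + U²) = 4 + (-2 - U²) = 2 - U²)
x = -8
g(B) = (-8 + B)*(2 + B) (g(B) = (B + 2)*(B - 8) = (2 + B)*(-8 + B) = (-8 + B)*(2 + B))
d(l, J) = -l/79 (d(l, J) = l*(-1/79) = -l/79)
1/(57258 + d(g(C(-3)), -277)) = 1/(57258 - (-16 + (2 - 1*(-3)²)² - 6*(2 - 1*(-3)²))/79) = 1/(57258 - (-16 + (2 - 1*9)² - 6*(2 - 1*9))/79) = 1/(57258 - (-16 + (2 - 9)² - 6*(2 - 9))/79) = 1/(57258 - (-16 + (-7)² - 6*(-7))/79) = 1/(57258 - (-16 + 49 + 42)/79) = 1/(57258 - 1/79*75) = 1/(57258 - 75/79) = 1/(4523307/79) = 79/4523307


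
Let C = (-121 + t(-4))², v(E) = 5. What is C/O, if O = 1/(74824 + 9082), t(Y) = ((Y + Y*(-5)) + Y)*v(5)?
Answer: 312214226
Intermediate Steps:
t(Y) = -15*Y (t(Y) = ((Y + Y*(-5)) + Y)*5 = ((Y - 5*Y) + Y)*5 = (-4*Y + Y)*5 = -3*Y*5 = -15*Y)
O = 1/83906 ≈ 1.1918e-5
C = 3721 (C = (-121 - 15*(-4))² = (-121 + 60)² = (-61)² = 3721)
C/O = 3721/(1/83906) = 3721*83906 = 312214226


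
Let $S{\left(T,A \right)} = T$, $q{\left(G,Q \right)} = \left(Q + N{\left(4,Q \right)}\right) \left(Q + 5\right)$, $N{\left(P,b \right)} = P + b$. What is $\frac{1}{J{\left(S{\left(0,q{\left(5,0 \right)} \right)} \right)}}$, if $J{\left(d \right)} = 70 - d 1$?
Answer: $\frac{1}{70} \approx 0.014286$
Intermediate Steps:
$q{\left(G,Q \right)} = \left(4 + 2 Q\right) \left(5 + Q\right)$ ($q{\left(G,Q \right)} = \left(Q + \left(4 + Q\right)\right) \left(Q + 5\right) = \left(4 + 2 Q\right) \left(5 + Q\right)$)
$J{\left(d \right)} = 70 - d$
$\frac{1}{J{\left(S{\left(0,q{\left(5,0 \right)} \right)} \right)}} = \frac{1}{70 - 0} = \frac{1}{70 + 0} = \frac{1}{70}$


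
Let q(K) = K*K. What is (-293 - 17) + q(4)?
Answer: -294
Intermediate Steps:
q(K) = K**2
(-293 - 17) + q(4) = (-293 - 17) + 4**2 = -310 + 16 = -294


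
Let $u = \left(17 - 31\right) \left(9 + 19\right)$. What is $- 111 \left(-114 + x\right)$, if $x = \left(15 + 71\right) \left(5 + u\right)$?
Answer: $3706956$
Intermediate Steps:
$u = -392$ ($u = \left(-14\right) 28 = -392$)
$x = -33282$ ($x = \left(15 + 71\right) \left(5 - 392\right) = 86 \left(-387\right) = -33282$)
$- 111 \left(-114 + x\right) = - 111 \left(-114 - 33282\right) = \left(-111\right) \left(-33396\right) = 3706956$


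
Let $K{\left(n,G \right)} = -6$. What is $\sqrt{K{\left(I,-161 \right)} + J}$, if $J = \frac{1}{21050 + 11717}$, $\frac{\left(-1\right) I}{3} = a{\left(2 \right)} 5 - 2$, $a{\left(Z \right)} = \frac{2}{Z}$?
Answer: $\frac{47 i \sqrt{2916263}}{32767} \approx 2.4495 i$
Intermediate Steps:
$I = -9$ ($I = - 3 \left(\frac{2}{2} \cdot 5 - 2\right) = - 3 \left(2 \cdot \frac{1}{2} \cdot 5 - 2\right) = - 3 \left(1 \cdot 5 - 2\right) = - 3 \left(5 - 2\right) = \left(-3\right) 3 = -9$)
$J = \frac{1}{32767} \approx 3.0519 \cdot 10^{-5}$
$\sqrt{K{\left(I,-161 \right)} + J} = \sqrt{-6 + \frac{1}{32767}} = \sqrt{- \frac{196601}{32767}} = \frac{47 i \sqrt{2916263}}{32767}$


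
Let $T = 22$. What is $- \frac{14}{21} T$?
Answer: $- \frac{44}{3} \approx -14.667$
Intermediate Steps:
$- \frac{14}{21} T = - \frac{14}{21} \cdot 22 = \left(-14\right) \frac{1}{21} \cdot 22 = \left(- \frac{2}{3}\right) 22 = - \frac{44}{3}$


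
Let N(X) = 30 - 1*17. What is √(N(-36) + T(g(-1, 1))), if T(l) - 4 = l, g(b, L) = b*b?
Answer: 3*√2 ≈ 4.2426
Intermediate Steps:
N(X) = 13 (N(X) = 30 - 17 = 13)
g(b, L) = b²
T(l) = 4 + l
√(N(-36) + T(g(-1, 1))) = √(13 + (4 + (-1)²)) = √(13 + (4 + 1)) = √(13 + 5) = √18 = 3*√2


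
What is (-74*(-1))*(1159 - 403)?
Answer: 55944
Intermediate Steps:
(-74*(-1))*(1159 - 403) = 74*756 = 55944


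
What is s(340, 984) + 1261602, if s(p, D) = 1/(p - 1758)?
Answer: 1788951635/1418 ≈ 1.2616e+6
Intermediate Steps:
s(p, D) = 1/(-1758 + p)
s(340, 984) + 1261602 = 1/(-1758 + 340) + 1261602 = 1/(-1418) + 1261602 = -1/1418 + 1261602 = 1788951635/1418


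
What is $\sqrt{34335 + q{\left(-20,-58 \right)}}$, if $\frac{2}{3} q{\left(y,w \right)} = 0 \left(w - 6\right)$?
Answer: $3 \sqrt{3815} \approx 185.3$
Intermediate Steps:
$q{\left(y,w \right)} = 0$ ($q{\left(y,w \right)} = \frac{3 \cdot 0 \left(w - 6\right)}{2} = \frac{3 \cdot 0 \left(-6 + w\right)}{2} = \frac{3}{2} \cdot 0 = 0$)
$\sqrt{34335 + q{\left(-20,-58 \right)}} = \sqrt{34335 + 0} = \sqrt{34335} = 3 \sqrt{3815}$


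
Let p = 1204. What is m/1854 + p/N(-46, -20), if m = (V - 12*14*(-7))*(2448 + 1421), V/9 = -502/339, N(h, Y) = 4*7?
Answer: 28740308/11639 ≈ 2469.3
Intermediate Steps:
N(h, Y) = 28
V = -1506/113 (V = 9*(-502/339) = -1506/113 ≈ -13.327)
m = 508316958/113 (m = (-1506/113 - 12*14*(-7))*(2448 + 1421) = (-1506/113 - 168*(-7))*3869 = (-1506/113 + 1176)*3869 = (131382/113)*3869 = 508316958/113 ≈ 4.4984e+6)
m/1854 + p/N(-46, -20) = (508316958/113)/1854 + 1204/28 = (508316958/113)*(1/1854) + 1204*(1/28) = 28239831/11639 + 43 = 28740308/11639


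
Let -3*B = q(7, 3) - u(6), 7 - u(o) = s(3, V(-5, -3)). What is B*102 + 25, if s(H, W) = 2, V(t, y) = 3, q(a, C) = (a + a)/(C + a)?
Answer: 737/5 ≈ 147.40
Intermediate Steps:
q(a, C) = 2*a/(C + a) (q(a, C) = (2*a)/(C + a) = 2*a/(C + a))
u(o) = 5 (u(o) = 7 - 1*2 = 7 - 2 = 5)
B = 6/5 (B = -(2*7/(3 + 7) - 1*5)/3 = -(2*7/10 - 5)/3 = -(2*7*(⅒) - 5)/3 = -(7/5 - 5)/3 = -⅓*(-18/5) = 6/5 ≈ 1.2000)
B*102 + 25 = (6/5)*102 + 25 = 612/5 + 25 = 737/5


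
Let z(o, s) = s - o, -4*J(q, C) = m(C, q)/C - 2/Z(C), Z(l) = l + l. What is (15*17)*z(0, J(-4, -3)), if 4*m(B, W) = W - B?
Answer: -425/16 ≈ -26.563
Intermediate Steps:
m(B, W) = -B/4 + W/4 (m(B, W) = (W - B)/4 = -B/4 + W/4)
Z(l) = 2*l
J(q, C) = 1/(4*C) - (-C/4 + q/4)/(4*C) (J(q, C) = -((-C/4 + q/4)/C - 2*1/(2*C))/4 = -((-C/4 + q/4)/C - 1/C)/4 = -(-1/C + (-C/4 + q/4)/C)/4 = 1/(4*C) - (-C/4 + q/4)/(4*C))
(15*17)*z(0, J(-4, -3)) = (15*17)*((1/16)*(4 - 3 - 1*(-4))/(-3) - 1*0) = 255*((1/16)*(-⅓)*(4 - 3 + 4) + 0) = 255*((1/16)*(-⅓)*5 + 0) = 255*(-5/48 + 0) = 255*(-5/48) = -425/16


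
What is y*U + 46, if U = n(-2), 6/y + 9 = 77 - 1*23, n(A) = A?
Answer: 686/15 ≈ 45.733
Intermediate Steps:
y = 2/15 (y = 6/(-9 + (77 - 1*23)) = 6/(-9 + (77 - 23)) = 6/(-9 + 54) = 6/45 = 6*(1/45) = 2/15 ≈ 0.13333)
U = -2
y*U + 46 = (2/15)*(-2) + 46 = -4/15 + 46 = 686/15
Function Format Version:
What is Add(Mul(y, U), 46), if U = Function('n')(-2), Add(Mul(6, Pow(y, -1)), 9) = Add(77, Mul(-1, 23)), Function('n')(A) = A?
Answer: Rational(686, 15) ≈ 45.733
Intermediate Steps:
y = Rational(2, 15) (y = Mul(6, Pow(Add(-9, Add(77, Mul(-1, 23))), -1)) = Mul(6, Pow(Add(-9, Add(77, -23)), -1)) = Mul(6, Pow(Add(-9, 54), -1)) = Mul(6, Pow(45, -1)) = Mul(6, Rational(1, 45)) = Rational(2, 15) ≈ 0.13333)
U = -2
Add(Mul(y, U), 46) = Add(Mul(Rational(2, 15), -2), 46) = Add(Rational(-4, 15), 46) = Rational(686, 15)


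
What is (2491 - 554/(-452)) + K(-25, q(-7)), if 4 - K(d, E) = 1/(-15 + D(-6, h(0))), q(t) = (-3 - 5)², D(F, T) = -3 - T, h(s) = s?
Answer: 2538718/1017 ≈ 2496.3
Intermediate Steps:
q(t) = 64 (q(t) = (-8)² = 64)
K(d, E) = 73/18 (K(d, E) = 4 - 1/(-15 + (-3 - 1*0)) = 4 - 1/(-15 + (-3 + 0)) = 4 - 1/(-15 - 3) = 4 - 1/(-18) = 4 - 1*(-1/18) = 4 + 1/18 = 73/18)
(2491 - 554/(-452)) + K(-25, q(-7)) = (2491 - 554/(-452)) + 73/18 = (2491 - 554*(-1/452)) + 73/18 = (2491 + 277/226) + 73/18 = 563243/226 + 73/18 = 2538718/1017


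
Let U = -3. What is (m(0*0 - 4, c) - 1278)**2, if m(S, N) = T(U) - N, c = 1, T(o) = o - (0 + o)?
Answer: 1635841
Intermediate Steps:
T(o) = 0 (T(o) = o - o = 0)
m(S, N) = -N (m(S, N) = 0 - N = -N)
(m(0*0 - 4, c) - 1278)**2 = (-1*1 - 1278)**2 = (-1 - 1278)**2 = (-1279)**2 = 1635841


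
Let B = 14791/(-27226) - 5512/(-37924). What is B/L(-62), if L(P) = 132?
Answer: -34238681/11357707064 ≈ -0.0030146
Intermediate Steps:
B = -102716043/258129706 (B = 14791*(-1/27226) - 5512*(-1/37924) = -14791/27226 + 1378/9481 = -102716043/258129706 ≈ -0.39792)
B/L(-62) = -102716043/258129706/132 = -102716043/258129706*1/132 = -34238681/11357707064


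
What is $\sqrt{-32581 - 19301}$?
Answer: $i \sqrt{51882} \approx 227.78 i$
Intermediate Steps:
$\sqrt{-32581 - 19301} = \sqrt{-51882} = i \sqrt{51882}$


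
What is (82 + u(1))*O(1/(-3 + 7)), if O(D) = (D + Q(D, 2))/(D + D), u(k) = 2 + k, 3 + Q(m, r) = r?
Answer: -255/2 ≈ -127.50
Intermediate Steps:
Q(m, r) = -3 + r
O(D) = (-1 + D)/(2*D) (O(D) = (D + (-3 + 2))/(D + D) = (D - 1)/((2*D)) = (-1 + D)*(1/(2*D)) = (-1 + D)/(2*D))
(82 + u(1))*O(1/(-3 + 7)) = (82 + (2 + 1))*((-1 + 1/(-3 + 7))/(2*(1/(-3 + 7)))) = (82 + 3)*((-1 + 1/4)/(2*(1/4))) = 85*((-1 + ¼)/(2*(¼))) = 85*((½)*4*(-¾)) = 85*(-3/2) = -255/2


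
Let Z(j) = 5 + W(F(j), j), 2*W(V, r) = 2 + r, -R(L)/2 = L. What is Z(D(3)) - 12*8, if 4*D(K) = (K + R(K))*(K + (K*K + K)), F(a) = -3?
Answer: -765/8 ≈ -95.625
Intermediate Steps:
R(L) = -2*L
D(K) = -K*(K² + 2*K)/4 (D(K) = ((K - 2*K)*(K + (K*K + K)))/4 = ((-K)*(K + (K² + K)))/4 = ((-K)*(K + (K + K²)))/4 = ((-K)*(K² + 2*K))/4 = (-K*(K² + 2*K))/4 = -K*(K² + 2*K)/4)
W(V, r) = 1 + r/2 (W(V, r) = (2 + r)/2 = 1 + r/2)
Z(j) = 6 + j/2 (Z(j) = 5 + (1 + j/2) = 6 + j/2)
Z(D(3)) - 12*8 = (6 + ((¼)*3²*(-2 - 1*3))/2) - 12*8 = (6 + ((¼)*9*(-2 - 3))/2) - 96 = (6 + ((¼)*9*(-5))/2) - 96 = (6 + (½)*(-45/4)) - 96 = (6 - 45/8) - 96 = 3/8 - 96 = -765/8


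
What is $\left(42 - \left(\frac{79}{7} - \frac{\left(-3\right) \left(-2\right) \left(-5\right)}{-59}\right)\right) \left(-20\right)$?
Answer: $- \frac{257900}{413} \approx -624.46$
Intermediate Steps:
$\left(42 - \left(\frac{79}{7} - \frac{\left(-3\right) \left(-2\right) \left(-5\right)}{-59}\right)\right) \left(-20\right) = \left(42 - \left(\frac{79}{7} - 6 \left(-5\right) \left(- \frac{1}{59}\right)\right)\right) \left(-20\right) = \left(42 - \frac{4451}{413}\right) \left(-20\right) = \frac{12895}{413} \left(-20\right) = - \frac{257900}{413}$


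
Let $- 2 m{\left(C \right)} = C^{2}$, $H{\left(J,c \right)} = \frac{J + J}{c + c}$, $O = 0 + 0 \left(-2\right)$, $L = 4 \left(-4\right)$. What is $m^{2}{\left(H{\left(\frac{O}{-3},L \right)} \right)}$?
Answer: $0$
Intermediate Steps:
$L = -16$
$O = 0$ ($O = 0 + 0 = 0$)
$H{\left(J,c \right)} = \frac{J}{c}$ ($H{\left(J,c \right)} = \frac{2 J}{2 c} = 2 J \frac{1}{2 c} = \frac{J}{c}$)
$m{\left(C \right)} = - \frac{C^{2}}{2}$
$m^{2}{\left(H{\left(\frac{O}{-3},L \right)} \right)} = \left(- \frac{\left(\frac{0 \frac{1}{-3}}{-16}\right)^{2}}{2}\right)^{2} = \left(- \frac{\left(0 \left(- \frac{1}{3}\right) \left(- \frac{1}{16}\right)\right)^{2}}{2}\right)^{2} = \left(- \frac{\left(0 \left(- \frac{1}{16}\right)\right)^{2}}{2}\right)^{2} = \left(- \frac{0^{2}}{2}\right)^{2} = \left(\left(- \frac{1}{2}\right) 0\right)^{2} = 0^{2} = 0$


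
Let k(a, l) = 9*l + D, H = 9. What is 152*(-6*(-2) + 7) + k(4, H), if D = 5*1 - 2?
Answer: 2972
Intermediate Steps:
D = 3 (D = 5 - 2 = 3)
k(a, l) = 3 + 9*l (k(a, l) = 9*l + 3 = 3 + 9*l)
152*(-6*(-2) + 7) + k(4, H) = 152*(-6*(-2) + 7) + (3 + 9*9) = 152*(12 + 7) + (3 + 81) = 152*19 + 84 = 2888 + 84 = 2972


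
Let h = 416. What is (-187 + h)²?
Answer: 52441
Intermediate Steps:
(-187 + h)² = (-187 + 416)² = 229² = 52441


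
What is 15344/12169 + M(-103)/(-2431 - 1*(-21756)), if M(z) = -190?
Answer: 58842138/47033185 ≈ 1.2511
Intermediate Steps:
15344/12169 + M(-103)/(-2431 - 1*(-21756)) = 15344/12169 - 190/(-2431 - 1*(-21756)) = 15344*(1/12169) - 190/(-2431 + 21756) = 15344/12169 - 190/19325 = 15344/12169 - 190*1/19325 = 15344/12169 - 38/3865 = 58842138/47033185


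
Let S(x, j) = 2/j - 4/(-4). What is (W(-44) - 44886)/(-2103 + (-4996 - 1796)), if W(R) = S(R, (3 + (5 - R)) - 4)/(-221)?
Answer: 238075369/47179080 ≈ 5.0462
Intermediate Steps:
S(x, j) = 1 + 2/j (S(x, j) = 2/j - 4*(-¼) = 2/j + 1 = 1 + 2/j)
W(R) = -(6 - R)/(221*(4 - R)) (W(R) = ((2 + ((3 + (5 - R)) - 4))/((3 + (5 - R)) - 4))/(-221) = ((2 + ((8 - R) - 4))/((8 - R) - 4))*(-1/221) = ((2 + (4 - R))/(4 - R))*(-1/221) = ((6 - R)/(4 - R))*(-1/221) = -(6 - R)/(221*(4 - R)))
(W(-44) - 44886)/(-2103 + (-4996 - 1796)) = ((6 - 1*(-44))/(221*(-4 - 44)) - 44886)/(-2103 + (-4996 - 1796)) = ((1/221)*(6 + 44)/(-48) - 44886)/(-2103 - 6792) = ((1/221)*(-1/48)*50 - 44886)/(-8895) = (-25/5304 - 44886)*(-1/8895) = -238075369/5304*(-1/8895) = 238075369/47179080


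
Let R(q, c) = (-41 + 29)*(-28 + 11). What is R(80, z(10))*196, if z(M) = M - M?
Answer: 39984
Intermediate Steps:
z(M) = 0
R(q, c) = 204 (R(q, c) = -12*(-17) = 204)
R(80, z(10))*196 = 204*196 = 39984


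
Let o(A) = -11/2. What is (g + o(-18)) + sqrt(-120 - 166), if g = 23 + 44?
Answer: 123/2 + I*sqrt(286) ≈ 61.5 + 16.912*I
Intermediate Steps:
g = 67
o(A) = -11/2 (o(A) = -11*1/2 = -11/2)
(g + o(-18)) + sqrt(-120 - 166) = (67 - 11/2) + sqrt(-120 - 166) = 123/2 + sqrt(-286) = 123/2 + I*sqrt(286)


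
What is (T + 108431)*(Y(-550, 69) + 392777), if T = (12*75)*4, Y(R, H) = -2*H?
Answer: 43987739809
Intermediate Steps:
T = 3600 (T = 900*4 = 3600)
(T + 108431)*(Y(-550, 69) + 392777) = (3600 + 108431)*(-2*69 + 392777) = 112031*(-138 + 392777) = 112031*392639 = 43987739809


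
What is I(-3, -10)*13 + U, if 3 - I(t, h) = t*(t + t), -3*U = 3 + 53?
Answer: -641/3 ≈ -213.67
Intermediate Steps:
U = -56/3 (U = -(3 + 53)/3 = -⅓*56 = -56/3 ≈ -18.667)
I(t, h) = 3 - 2*t² (I(t, h) = 3 - t*(t + t) = 3 - t*2*t = 3 - 2*t²)
I(-3, -10)*13 + U = (3 - 2*(-3)²)*13 - 56/3 = (3 - 2*9)*13 - 56/3 = (3 - 18)*13 - 56/3 = -15*13 - 56/3 = -195 - 56/3 = -641/3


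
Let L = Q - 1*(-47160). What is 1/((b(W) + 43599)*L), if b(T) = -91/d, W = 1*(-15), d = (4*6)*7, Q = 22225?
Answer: 24/72601896755 ≈ 3.3057e-10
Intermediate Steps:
d = 168 (d = 24*7 = 168)
W = -15
b(T) = -13/24 (b(T) = -91/168 = -91*1/168 = -13/24)
L = 69385 (L = 22225 - 1*(-47160) = 22225 + 47160 = 69385)
1/((b(W) + 43599)*L) = 1/((-13/24 + 43599)*69385) = (1/69385)/(1046363/24) = (24/1046363)*(1/69385) = 24/72601896755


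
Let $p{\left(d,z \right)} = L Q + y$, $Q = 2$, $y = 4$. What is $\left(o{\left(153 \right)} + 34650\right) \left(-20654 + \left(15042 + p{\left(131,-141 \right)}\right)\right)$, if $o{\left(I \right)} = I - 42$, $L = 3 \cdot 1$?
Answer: $-194731122$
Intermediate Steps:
$L = 3$
$o{\left(I \right)} = -42 + I$ ($o{\left(I \right)} = I - 42 = -42 + I$)
$p{\left(d,z \right)} = 10$ ($p{\left(d,z \right)} = 3 \cdot 2 + 4 = 6 + 4 = 10$)
$\left(o{\left(153 \right)} + 34650\right) \left(-20654 + \left(15042 + p{\left(131,-141 \right)}\right)\right) = \left(\left(-42 + 153\right) + 34650\right) \left(-20654 + \left(15042 + 10\right)\right) = \left(111 + 34650\right) \left(-20654 + 15052\right) = 34761 \left(-5602\right) = -194731122$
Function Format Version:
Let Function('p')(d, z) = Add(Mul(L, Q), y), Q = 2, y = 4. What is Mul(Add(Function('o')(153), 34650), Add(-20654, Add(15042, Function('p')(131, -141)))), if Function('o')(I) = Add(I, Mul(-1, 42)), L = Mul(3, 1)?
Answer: -194731122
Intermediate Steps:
L = 3
Function('o')(I) = Add(-42, I) (Function('o')(I) = Add(I, -42) = Add(-42, I))
Function('p')(d, z) = 10 (Function('p')(d, z) = Add(Mul(3, 2), 4) = Add(6, 4) = 10)
Mul(Add(Function('o')(153), 34650), Add(-20654, Add(15042, Function('p')(131, -141)))) = Mul(Add(Add(-42, 153), 34650), Add(-20654, Add(15042, 10))) = Mul(Add(111, 34650), Add(-20654, 15052)) = Mul(34761, -5602) = -194731122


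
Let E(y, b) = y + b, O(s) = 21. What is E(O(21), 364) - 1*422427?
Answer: -422042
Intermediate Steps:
E(y, b) = b + y
E(O(21), 364) - 1*422427 = (364 + 21) - 1*422427 = 385 - 422427 = -422042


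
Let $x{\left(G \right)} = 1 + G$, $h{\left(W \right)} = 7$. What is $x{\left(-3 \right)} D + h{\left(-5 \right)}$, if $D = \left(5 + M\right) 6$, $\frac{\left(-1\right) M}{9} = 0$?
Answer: $-53$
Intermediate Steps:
$M = 0$ ($M = \left(-9\right) 0 = 0$)
$D = 30$ ($D = \left(5 + 0\right) 6 = 5 \cdot 6 = 30$)
$x{\left(-3 \right)} D + h{\left(-5 \right)} = \left(1 - 3\right) 30 + 7 = \left(-2\right) 30 + 7 = -60 + 7 = -53$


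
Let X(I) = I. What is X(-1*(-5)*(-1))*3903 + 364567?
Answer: 345052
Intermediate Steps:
X(-1*(-5)*(-1))*3903 + 364567 = (-1*(-5)*(-1))*3903 + 364567 = (5*(-1))*3903 + 364567 = -5*3903 + 364567 = -19515 + 364567 = 345052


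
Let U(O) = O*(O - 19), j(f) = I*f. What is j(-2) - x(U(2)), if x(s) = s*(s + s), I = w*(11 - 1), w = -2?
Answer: -2272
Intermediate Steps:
I = -20 (I = -2*(11 - 1) = -2*10 = -20)
j(f) = -20*f
U(O) = O*(-19 + O)
x(s) = 2*s² (x(s) = s*(2*s) = 2*s²)
j(-2) - x(U(2)) = -20*(-2) - 2*(2*(-19 + 2))² = 40 - 2*(2*(-17))² = 40 - 2*(-34)² = 40 - 2*1156 = 40 - 1*2312 = 40 - 2312 = -2272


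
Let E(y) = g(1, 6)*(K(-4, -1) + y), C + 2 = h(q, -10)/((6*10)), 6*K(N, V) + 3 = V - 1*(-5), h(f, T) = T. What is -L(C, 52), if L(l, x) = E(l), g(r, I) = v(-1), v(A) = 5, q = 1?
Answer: 10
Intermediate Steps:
g(r, I) = 5
K(N, V) = 1/3 + V/6 (K(N, V) = -1/2 + (V - 1*(-5))/6 = -1/2 + (V + 5)/6 = -1/2 + (5 + V)/6 = -1/2 + (5/6 + V/6) = 1/3 + V/6)
C = -13/6 (C = -2 - 10/(6*10) = -2 - 10/60 = -2 - 10*1/60 = -2 - 1/6 = -13/6 ≈ -2.1667)
E(y) = 5/6 + 5*y (E(y) = 5*((1/3 + (1/6)*(-1)) + y) = 5*((1/3 - 1/6) + y) = 5*(1/6 + y) = 5/6 + 5*y)
L(l, x) = 5/6 + 5*l
-L(C, 52) = -(5/6 + 5*(-13/6)) = -(5/6 - 65/6) = -1*(-10) = 10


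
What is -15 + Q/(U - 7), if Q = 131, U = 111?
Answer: -1429/104 ≈ -13.740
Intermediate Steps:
-15 + Q/(U - 7) = -15 + 131/(111 - 7) = -15 + 131/104 = -1429/104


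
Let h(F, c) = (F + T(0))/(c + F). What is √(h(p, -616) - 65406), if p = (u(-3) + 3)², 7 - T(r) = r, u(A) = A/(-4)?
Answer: I*√6066812712013/9631 ≈ 255.75*I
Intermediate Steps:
u(A) = -A/4 (u(A) = A*(-¼) = -A/4)
T(r) = 7 - r
p = 225/16 (p = (-¼*(-3) + 3)² = (¾ + 3)² = (15/4)² = 225/16 ≈ 14.063)
h(F, c) = (7 + F)/(F + c) (h(F, c) = (F + (7 - 1*0))/(c + F) = (F + (7 + 0))/(F + c) = (F + 7)/(F + c) = (7 + F)/(F + c))
√(h(p, -616) - 65406) = √((7 + 225/16)/(225/16 - 616) - 65406) = √((337/16)/(-9631/16) - 65406) = √(-16/9631*337/16 - 65406) = √(-337/9631 - 65406) = √(-629925523/9631) = I*√6066812712013/9631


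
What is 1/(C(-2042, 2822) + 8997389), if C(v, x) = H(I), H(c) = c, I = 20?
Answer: 1/8997409 ≈ 1.1114e-7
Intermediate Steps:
C(v, x) = 20
1/(C(-2042, 2822) + 8997389) = 1/(20 + 8997389) = 1/8997409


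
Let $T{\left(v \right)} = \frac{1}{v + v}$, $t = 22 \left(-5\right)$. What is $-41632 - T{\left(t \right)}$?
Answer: $- \frac{9159039}{220} \approx -41632.0$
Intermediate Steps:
$t = -110$
$T{\left(v \right)} = \frac{1}{2 v}$
$-41632 - T{\left(t \right)} = -41632 - \frac{1}{2 \left(-110\right)} = -41632 - \frac{1}{2} \left(- \frac{1}{110}\right) = -41632 - - \frac{1}{220} = -41632 + \frac{1}{220} = - \frac{9159039}{220}$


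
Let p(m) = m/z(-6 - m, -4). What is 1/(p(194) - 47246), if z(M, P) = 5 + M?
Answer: -195/9213164 ≈ -2.1165e-5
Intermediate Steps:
p(m) = m/(-1 - m) (p(m) = m/(5 + (-6 - m)) = m/(-1 - m))
1/(p(194) - 47246) = 1/(-1*194/(1 + 194) - 47246) = 1/(-1*194/195 - 47246) = 1/(-1*194*1/195 - 47246) = 1/(-194/195 - 47246) = 1/(-9213164/195) = -195/9213164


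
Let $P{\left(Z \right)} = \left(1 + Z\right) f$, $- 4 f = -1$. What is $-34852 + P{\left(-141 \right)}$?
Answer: $-34887$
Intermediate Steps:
$f = \frac{1}{4}$ ($f = \left(- \frac{1}{4}\right) \left(-1\right) = \frac{1}{4} \approx 0.25$)
$P{\left(Z \right)} = \frac{1}{4} + \frac{Z}{4}$ ($P{\left(Z \right)} = \left(1 + Z\right) \frac{1}{4} = \frac{1}{4} + \frac{Z}{4}$)
$-34852 + P{\left(-141 \right)} = -34852 + \left(\frac{1}{4} + \frac{1}{4} \left(-141\right)\right) = -34852 + \left(\frac{1}{4} - \frac{141}{4}\right) = -34852 - 35 = -34887$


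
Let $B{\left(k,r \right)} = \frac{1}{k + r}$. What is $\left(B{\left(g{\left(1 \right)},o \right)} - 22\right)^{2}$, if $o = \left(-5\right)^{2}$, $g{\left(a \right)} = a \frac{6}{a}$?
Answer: $\frac{463761}{961} \approx 482.58$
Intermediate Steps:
$g{\left(a \right)} = 6$
$o = 25$
$\left(B{\left(g{\left(1 \right)},o \right)} - 22\right)^{2} = \left(\frac{1}{6 + 25} - 22\right)^{2} = \left(\frac{1}{31} - 22\right)^{2} = \left(- \frac{681}{31}\right)^{2} = \frac{463761}{961}$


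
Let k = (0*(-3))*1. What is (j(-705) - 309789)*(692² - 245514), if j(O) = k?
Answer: -72289263150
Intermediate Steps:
k = 0 (k = 0*1 = 0)
j(O) = 0
(j(-705) - 309789)*(692² - 245514) = (0 - 309789)*(692² - 245514) = -309789*(478864 - 245514) = -309789*233350 = -72289263150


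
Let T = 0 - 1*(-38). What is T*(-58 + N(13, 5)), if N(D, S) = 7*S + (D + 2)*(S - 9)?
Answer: -3154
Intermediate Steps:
T = 38 (T = 0 + 38 = 38)
N(D, S) = 7*S + (-9 + S)*(2 + D) (N(D, S) = 7*S + (2 + D)*(-9 + S) = 7*S + (-9 + S)*(2 + D))
T*(-58 + N(13, 5)) = 38*(-58 + (-18 - 9*13 + 9*5 + 13*5)) = 38*(-58 + (-18 - 117 + 45 + 65)) = 38*(-58 - 25) = 38*(-83) = -3154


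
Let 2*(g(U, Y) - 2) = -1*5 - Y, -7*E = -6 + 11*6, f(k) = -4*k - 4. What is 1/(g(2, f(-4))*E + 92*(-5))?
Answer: -7/2830 ≈ -0.0024735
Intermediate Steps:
f(k) = -4 - 4*k
E = -60/7 (E = -(-6 + 11*6)/7 = -(-6 + 66)/7 = -⅐*60 = -60/7 ≈ -8.5714)
g(U, Y) = -½ - Y/2 (g(U, Y) = 2 + (-1*5 - Y)/2 = 2 + (-5 - Y)/2 = 2 + (-5/2 - Y/2) = -½ - Y/2)
1/(g(2, f(-4))*E + 92*(-5)) = 1/((-½ - (-4 - 4*(-4))/2)*(-60/7) + 92*(-5)) = 1/((-½ - (-4 + 16)/2)*(-60/7) - 460) = 1/((-½ - ½*12)*(-60/7) - 460) = 1/((-½ - 6)*(-60/7) - 460) = 1/(-13/2*(-60/7) - 460) = 1/(390/7 - 460) = 1/(-2830/7) = -7/2830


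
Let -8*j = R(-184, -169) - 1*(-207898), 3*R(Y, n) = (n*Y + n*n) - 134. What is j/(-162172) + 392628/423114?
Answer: 100957617229/91489658144 ≈ 1.1035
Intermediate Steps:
R(Y, n) = -134/3 + n**2/3 + Y*n/3 (R(Y, n) = ((n*Y + n*n) - 134)/3 = ((Y*n + n**2) - 134)/3 = ((n**2 + Y*n) - 134)/3 = (-134 + n**2 + Y*n)/3 = -134/3 + n**2/3 + Y*n/3)
j = -227739/8 (j = -((-134/3 + (1/3)*(-169)**2 + (1/3)*(-184)*(-169)) - 1*(-207898))/8 = -((-134/3 + (1/3)*28561 + 31096/3) + 207898)/8 = -((-134/3 + 28561/3 + 31096/3) + 207898)/8 = -(19841 + 207898)/8 = -1/8*227739 = -227739/8 ≈ -28467.)
j/(-162172) + 392628/423114 = -227739/8/(-162172) + 392628/423114 = -227739/8*(-1/162172) + 392628*(1/423114) = 227739/1297376 + 65438/70519 = 100957617229/91489658144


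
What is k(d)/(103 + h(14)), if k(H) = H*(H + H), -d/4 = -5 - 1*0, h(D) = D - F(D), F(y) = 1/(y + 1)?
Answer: 6000/877 ≈ 6.8415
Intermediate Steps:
F(y) = 1/(1 + y)
h(D) = D - 1/(1 + D)
d = 20 (d = -4*(-5 - 1*0) = -4*(-5 + 0) = -4*(-5) = 20)
k(H) = 2*H² (k(H) = H*(2*H) = 2*H²)
k(d)/(103 + h(14)) = (2*20²)/(103 + (-1 + 14*(1 + 14))/(1 + 14)) = (2*400)/(103 + (-1 + 14*15)/15) = 800/(103 + (-1 + 210)/15) = 800/(103 + (1/15)*209) = 800/(103 + 209/15) = 800/(1754/15) = (15/1754)*800 = 6000/877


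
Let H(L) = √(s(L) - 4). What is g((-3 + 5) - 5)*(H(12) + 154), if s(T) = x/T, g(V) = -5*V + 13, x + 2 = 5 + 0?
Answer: 4312 + 14*I*√15 ≈ 4312.0 + 54.222*I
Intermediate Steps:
x = 3 (x = -2 + (5 + 0) = -2 + 5 = 3)
g(V) = 13 - 5*V
s(T) = 3/T
H(L) = √(-4 + 3/L) (H(L) = √(3/L - 4) = √(-4 + 3/L))
g((-3 + 5) - 5)*(H(12) + 154) = (13 - 5*((-3 + 5) - 5))*(√(-4 + 3/12) + 154) = (13 - 5*(2 - 5))*(√(-4 + 3*(1/12)) + 154) = (13 - 5*(-3))*(√(-4 + ¼) + 154) = (13 + 15)*(√(-15/4) + 154) = 28*(I*√15/2 + 154) = 28*(154 + I*√15/2) = 4312 + 14*I*√15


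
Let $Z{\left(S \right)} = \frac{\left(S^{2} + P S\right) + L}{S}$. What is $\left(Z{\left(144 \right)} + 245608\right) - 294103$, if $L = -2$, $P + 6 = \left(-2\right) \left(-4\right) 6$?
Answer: $- \frac{3478249}{72} \approx -48309.0$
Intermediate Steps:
$P = 42$ ($P = -6 + \left(-2\right) \left(-4\right) 6 = -6 + 8 \cdot 6 = -6 + 48 = 42$)
$Z{\left(S \right)} = \frac{-2 + S^{2} + 42 S}{S}$ ($Z{\left(S \right)} = \frac{\left(S^{2} + 42 S\right) - 2}{S} = \frac{-2 + S^{2} + 42 S}{S}$)
$\left(Z{\left(144 \right)} + 245608\right) - 294103 = \left(\left(42 + 144 - \frac{2}{144}\right) + 245608\right) - 294103 = \left(\left(42 + 144 - \frac{1}{72}\right) + 245608\right) - 294103 = \left(\frac{13391}{72} + 245608\right) - 294103 = \frac{17697167}{72} - 294103 = - \frac{3478249}{72}$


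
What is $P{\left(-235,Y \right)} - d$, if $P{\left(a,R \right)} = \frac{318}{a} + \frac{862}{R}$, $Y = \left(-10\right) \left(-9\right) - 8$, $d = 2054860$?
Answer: $- \frac{19798487853}{9635} \approx -2.0549 \cdot 10^{6}$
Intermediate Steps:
$Y = 82$ ($Y = 90 - 8 = 82$)
$P{\left(-235,Y \right)} - d = \left(\frac{318}{-235} + \frac{862}{82}\right) - 2054860 = \left(318 \left(- \frac{1}{235}\right) + 862 \cdot \frac{1}{82}\right) - 2054860 = \left(- \frac{318}{235} + \frac{431}{41}\right) - 2054860 = \frac{88247}{9635} - 2054860 = - \frac{19798487853}{9635}$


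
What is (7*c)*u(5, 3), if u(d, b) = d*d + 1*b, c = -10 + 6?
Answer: -784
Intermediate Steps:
c = -4
u(d, b) = b + d² (u(d, b) = d² + b = b + d²)
(7*c)*u(5, 3) = (7*(-4))*(3 + 5²) = -28*(3 + 25) = -28*28 = -784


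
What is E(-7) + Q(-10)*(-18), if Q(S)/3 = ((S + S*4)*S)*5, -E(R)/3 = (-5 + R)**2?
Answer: -135432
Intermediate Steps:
E(R) = -3*(-5 + R)**2
Q(S) = 75*S**2 (Q(S) = 3*(((S + S*4)*S)*5) = 3*(((S + 4*S)*S)*5) = 3*(((5*S)*S)*5) = 3*((5*S**2)*5) = 3*(25*S**2) = 75*S**2)
E(-7) + Q(-10)*(-18) = -3*(-5 - 7)**2 + (75*(-10)**2)*(-18) = -3*(-12)**2 + (75*100)*(-18) = -3*144 + 7500*(-18) = -432 - 135000 = -135432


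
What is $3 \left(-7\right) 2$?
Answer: $-42$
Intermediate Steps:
$3 \left(-7\right) 2 = \left(-21\right) 2 = -42$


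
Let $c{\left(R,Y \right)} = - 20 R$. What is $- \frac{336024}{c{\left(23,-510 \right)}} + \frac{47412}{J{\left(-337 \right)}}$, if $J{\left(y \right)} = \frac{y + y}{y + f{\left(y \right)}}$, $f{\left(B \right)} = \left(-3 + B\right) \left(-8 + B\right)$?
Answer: $- \frac{318835050948}{38755} \approx -8.2269 \cdot 10^{6}$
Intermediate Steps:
$f{\left(B \right)} = \left(-8 + B\right) \left(-3 + B\right)$
$J{\left(y \right)} = \frac{2 y}{24 + y^{2} - 10 y}$ ($J{\left(y \right)} = \frac{y + y}{y + \left(24 + y^{2} - 11 y\right)} = \frac{2 y}{24 + y^{2} - 10 y}$)
$- \frac{336024}{c{\left(23,-510 \right)}} + \frac{47412}{J{\left(-337 \right)}} = - \frac{336024}{\left(-20\right) 23} + \frac{47412}{2 \left(-337\right) \frac{1}{24 + \left(-337\right)^{2} - -3370}} = - \frac{336024}{-460} + \frac{47412}{2 \left(-337\right) \frac{1}{24 + 113569 + 3370}} = \left(-336024\right) \left(- \frac{1}{460}\right) + \frac{47412}{2 \left(-337\right) \frac{1}{116963}} = \frac{84006}{115} + \frac{47412}{2 \left(-337\right) \frac{1}{116963}} = \frac{84006}{115} + \frac{47412}{- \frac{674}{116963}} = \frac{84006}{115} + 47412 \left(- \frac{116963}{674}\right) = \frac{84006}{115} - \frac{2772724878}{337} = - \frac{318835050948}{38755}$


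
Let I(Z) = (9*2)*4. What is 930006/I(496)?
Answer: 51667/4 ≈ 12917.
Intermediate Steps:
I(Z) = 72 (I(Z) = 18*4 = 72)
930006/I(496) = 930006/72 = 930006*(1/72) = 51667/4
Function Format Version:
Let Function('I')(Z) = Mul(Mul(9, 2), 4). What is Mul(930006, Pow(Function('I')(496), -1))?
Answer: Rational(51667, 4) ≈ 12917.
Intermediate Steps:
Function('I')(Z) = 72 (Function('I')(Z) = Mul(18, 4) = 72)
Mul(930006, Pow(Function('I')(496), -1)) = Mul(930006, Pow(72, -1)) = Mul(930006, Rational(1, 72)) = Rational(51667, 4)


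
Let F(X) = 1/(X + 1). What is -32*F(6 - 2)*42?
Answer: -1344/5 ≈ -268.80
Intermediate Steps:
F(X) = 1/(1 + X)
-32*F(6 - 2)*42 = -32/(1 + (6 - 2))*42 = -32/(1 + 4)*42 = -32/5*42 = -1344/5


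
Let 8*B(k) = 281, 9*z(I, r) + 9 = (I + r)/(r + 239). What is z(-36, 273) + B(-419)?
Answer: 52495/1536 ≈ 34.176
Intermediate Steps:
z(I, r) = -1 + (I + r)/(9*(239 + r)) (z(I, r) = -1 + ((I + r)/(r + 239))/9 = -1 + ((I + r)/(239 + r))/9 = -1 + (I + r)/(9*(239 + r)))
B(k) = 281/8 (B(k) = (1/8)*281 = 281/8)
z(-36, 273) + B(-419) = (-2151 - 36 - 8*273)/(9*(239 + 273)) + 281/8 = (1/9)*(-2151 - 36 - 2184)/512 + 281/8 = (1/9)*(1/512)*(-4371) + 281/8 = -1457/1536 + 281/8 = 52495/1536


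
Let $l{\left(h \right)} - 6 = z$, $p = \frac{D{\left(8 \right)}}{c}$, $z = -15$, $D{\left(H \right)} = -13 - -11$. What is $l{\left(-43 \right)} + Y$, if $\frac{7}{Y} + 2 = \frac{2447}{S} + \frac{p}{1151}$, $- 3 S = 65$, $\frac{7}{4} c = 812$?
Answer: $- \frac{18076464793}{1994996137} \approx -9.0609$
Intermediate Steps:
$c = 464$ ($c = \frac{4}{7} \cdot 812 = 464$)
$D{\left(H \right)} = -2$ ($D{\left(H \right)} = -13 + 11 = -2$)
$S = - \frac{65}{3}$ ($S = \left(- \frac{1}{3}\right) 65 = - \frac{65}{3} \approx -21.667$)
$p = - \frac{1}{232}$ ($p = - \frac{2}{464} = \left(-2\right) \frac{1}{464} = - \frac{1}{232} \approx -0.0043103$)
$l{\left(h \right)} = -9$ ($l{\left(h \right)} = 6 - 15 = -9$)
$Y = - \frac{121499560}{1994996137}$ ($Y = \frac{7}{-2 + \left(\frac{2447}{- \frac{65}{3}} - \frac{1}{232 \cdot 1151}\right)} = \frac{7}{-2 + \left(2447 \left(- \frac{3}{65}\right) - \frac{1}{267032}\right)} = \frac{7}{-2 - \frac{1960281977}{17357080}} = \frac{7}{- \frac{1994996137}{17357080}} = 7 \left(- \frac{17357080}{1994996137}\right) = - \frac{121499560}{1994996137} \approx -0.060902$)
$l{\left(-43 \right)} + Y = -9 - \frac{121499560}{1994996137} = - \frac{18076464793}{1994996137}$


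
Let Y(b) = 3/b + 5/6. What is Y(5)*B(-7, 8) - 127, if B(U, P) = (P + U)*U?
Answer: -4111/30 ≈ -137.03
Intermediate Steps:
Y(b) = ⅚ + 3/b (Y(b) = 3/b + 5*(⅙) = 3/b + ⅚ = ⅚ + 3/b)
B(U, P) = U*(P + U)
Y(5)*B(-7, 8) - 127 = (⅚ + 3/5)*(-7*(8 - 7)) - 127 = (⅚ + 3*(⅕))*(-7*1) - 127 = (⅚ + ⅗)*(-7) - 127 = (43/30)*(-7) - 127 = -301/30 - 127 = -4111/30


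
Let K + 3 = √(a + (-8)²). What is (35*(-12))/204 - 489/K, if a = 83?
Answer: -9923/782 - 1141*√3/46 ≈ -55.652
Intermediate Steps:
K = -3 + 7*√3 (K = -3 + √(83 + (-8)²) = -3 + √(83 + 64) = -3 + √147 = -3 + 7*√3 ≈ 9.1244)
(35*(-12))/204 - 489/K = (35*(-12))/204 - 489/(-3 + 7*√3) = -420*1/204 - 489/(-3 + 7*√3) = -35/17 - 489/(-3 + 7*√3)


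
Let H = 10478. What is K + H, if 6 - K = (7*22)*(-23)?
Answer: 14026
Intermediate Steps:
K = 3548 (K = 6 - 7*22*(-23) = 6 - 154*(-23) = 6 - 1*(-3542) = 6 + 3542 = 3548)
K + H = 3548 + 10478 = 14026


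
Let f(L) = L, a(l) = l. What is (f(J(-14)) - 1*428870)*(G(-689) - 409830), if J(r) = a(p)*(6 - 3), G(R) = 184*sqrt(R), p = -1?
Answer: 175765021590 - 78912632*I*sqrt(689) ≈ 1.7576e+11 - 2.0714e+9*I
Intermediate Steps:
J(r) = -3 (J(r) = -(6 - 3) = -1*3 = -3)
(f(J(-14)) - 1*428870)*(G(-689) - 409830) = (-3 - 1*428870)*(184*sqrt(-689) - 409830) = (-3 - 428870)*(184*(I*sqrt(689)) - 409830) = -428873*(184*I*sqrt(689) - 409830) = -428873*(-409830 + 184*I*sqrt(689)) = 175765021590 - 78912632*I*sqrt(689)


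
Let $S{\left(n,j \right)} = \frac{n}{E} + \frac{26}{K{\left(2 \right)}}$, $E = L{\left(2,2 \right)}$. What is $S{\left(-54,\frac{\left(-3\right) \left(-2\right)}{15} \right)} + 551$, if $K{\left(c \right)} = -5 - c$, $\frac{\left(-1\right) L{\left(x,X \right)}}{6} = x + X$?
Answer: $\frac{15387}{28} \approx 549.54$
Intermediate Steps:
$L{\left(x,X \right)} = - 6 X - 6 x$ ($L{\left(x,X \right)} = - 6 \left(x + X\right) = - 6 \left(X + x\right) = - 6 X - 6 x$)
$E = -24$ ($E = \left(-6\right) 2 - 12 = -12 - 12 = -24$)
$S{\left(n,j \right)} = - \frac{26}{7} - \frac{n}{24}$ ($S{\left(n,j \right)} = \frac{n}{-24} + \frac{26}{-5 - 2} = n \left(- \frac{1}{24}\right) + \frac{26}{-5 - 2} = - \frac{n}{24} + \frac{26}{-7} = - \frac{n}{24} + 26 \left(- \frac{1}{7}\right) = - \frac{n}{24} - \frac{26}{7} = - \frac{26}{7} - \frac{n}{24}$)
$S{\left(-54,\frac{\left(-3\right) \left(-2\right)}{15} \right)} + 551 = \left(- \frac{26}{7} - - \frac{9}{4}\right) + 551 = \left(- \frac{26}{7} + \frac{9}{4}\right) + 551 = - \frac{41}{28} + 551 = \frac{15387}{28}$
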